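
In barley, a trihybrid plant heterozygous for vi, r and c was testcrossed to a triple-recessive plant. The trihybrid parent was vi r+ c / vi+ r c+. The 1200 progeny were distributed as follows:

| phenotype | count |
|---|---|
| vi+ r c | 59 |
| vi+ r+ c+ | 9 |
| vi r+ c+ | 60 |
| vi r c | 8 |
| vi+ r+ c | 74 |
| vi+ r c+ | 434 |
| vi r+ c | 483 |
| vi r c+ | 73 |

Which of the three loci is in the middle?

The two rarest classes, vi r c and vi+ r+ c+, are the double crossovers. Comparing them with the parentals, only the r allele has switched, so r is the middle locus and the order is c – r – vi.

r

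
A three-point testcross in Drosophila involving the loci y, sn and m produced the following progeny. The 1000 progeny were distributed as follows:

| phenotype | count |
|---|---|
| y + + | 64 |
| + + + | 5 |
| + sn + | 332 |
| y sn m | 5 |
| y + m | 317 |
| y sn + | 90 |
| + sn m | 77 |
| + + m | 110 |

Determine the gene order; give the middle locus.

The two most frequent reciprocal classes, + sn + and y + m, are the parental types, so the F1 was + sn + / y + m.
The two rarest classes, + + + and y sn m, are the double crossovers. Comparing them with the parentals, only the sn allele has switched, so sn is the middle locus and the order is m – sn – y.

sn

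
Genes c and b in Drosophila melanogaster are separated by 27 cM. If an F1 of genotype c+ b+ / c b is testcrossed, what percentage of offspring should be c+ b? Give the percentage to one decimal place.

13.5%

A map distance of 27 cM corresponds to a recombination frequency of 0.270.
The F1 is c+ b+ / c b, so c+ b is a recombinant gamete class with expected frequency r/2 = 0.270/2 = 0.1350.
That is 0.1350 = 13.5% of the progeny.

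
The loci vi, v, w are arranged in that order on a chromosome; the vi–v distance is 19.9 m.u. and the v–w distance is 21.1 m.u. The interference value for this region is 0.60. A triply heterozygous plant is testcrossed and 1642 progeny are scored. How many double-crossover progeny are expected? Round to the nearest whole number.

28

Map distances give recombination frequencies of 0.199 and 0.211 for the two intervals.
With interference 0.60 (so coincidence = 0.40), expected double-crossover frequency = 0.199 × 0.211 × 0.40 = 0.01680.
Expected number = 0.01680 × 1642 = 27.58 ≈ 28.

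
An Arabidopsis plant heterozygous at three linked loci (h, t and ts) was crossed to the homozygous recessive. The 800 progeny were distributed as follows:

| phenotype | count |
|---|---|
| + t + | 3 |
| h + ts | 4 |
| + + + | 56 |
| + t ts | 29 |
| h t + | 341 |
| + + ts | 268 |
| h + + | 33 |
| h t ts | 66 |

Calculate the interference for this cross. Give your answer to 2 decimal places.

The two most frequent reciprocal classes, h t + and + + ts, are the parental types, so the F1 was h t + / + + ts.
The two rarest classes, + t + and h + ts, are the double crossovers. Comparing them with the parentals, only the h allele has switched, so h is the middle locus and the order is ts – h – t.
ts–h: (122 + 7)/800 = 0.1613; h–t: (62 + 7)/800 = 0.0862.
Expected DCO frequency = 0.1613 × 0.0862 ≈ 0.01390; observed = 7/800 ≈ 0.00875.
Coefficient of coincidence = 0.00875/0.01390 ≈ 0.63; interference = 1 − 0.63 = 0.37.

0.37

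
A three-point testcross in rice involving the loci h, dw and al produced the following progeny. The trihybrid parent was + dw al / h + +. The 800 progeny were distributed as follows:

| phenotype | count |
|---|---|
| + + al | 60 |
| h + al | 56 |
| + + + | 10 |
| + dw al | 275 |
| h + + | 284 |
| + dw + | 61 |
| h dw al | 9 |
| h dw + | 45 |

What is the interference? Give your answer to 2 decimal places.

0.10

The two rarest classes, h dw al and + + +, are the double crossovers. Comparing them with the parentals, only the h allele has switched, so h is the middle locus and the order is al – h – dw.
al–h: (117 + 19)/800 = 0.1700; h–dw: (105 + 19)/800 = 0.1550.
Expected DCO frequency = 0.1700 × 0.1550 ≈ 0.02635; observed = 19/800 ≈ 0.02375.
Coefficient of coincidence = 0.02375/0.02635 ≈ 0.90; interference = 1 − 0.90 = 0.10.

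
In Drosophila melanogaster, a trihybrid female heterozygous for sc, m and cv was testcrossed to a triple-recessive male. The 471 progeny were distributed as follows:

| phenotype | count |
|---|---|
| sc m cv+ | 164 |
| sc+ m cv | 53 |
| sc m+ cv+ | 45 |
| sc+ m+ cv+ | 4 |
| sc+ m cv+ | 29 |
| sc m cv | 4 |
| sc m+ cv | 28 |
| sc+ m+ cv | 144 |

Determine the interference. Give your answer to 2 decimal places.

0.45

The two most frequent reciprocal classes, sc m cv+ and sc+ m+ cv, are the parental types, so the F1 was sc m cv+ / sc+ m+ cv.
The two rarest classes, sc m cv and sc+ m+ cv+, are the double crossovers. Comparing them with the parentals, only the cv allele has switched, so cv is the middle locus and the order is m – cv – sc.
m–cv: (98 + 8)/471 = 0.2251; cv–sc: (57 + 8)/471 = 0.1380.
Expected DCO frequency = 0.2251 × 0.1380 ≈ 0.03106; observed = 8/471 ≈ 0.01699.
Coefficient of coincidence = 0.01699/0.03106 ≈ 0.55; interference = 1 − 0.55 = 0.45.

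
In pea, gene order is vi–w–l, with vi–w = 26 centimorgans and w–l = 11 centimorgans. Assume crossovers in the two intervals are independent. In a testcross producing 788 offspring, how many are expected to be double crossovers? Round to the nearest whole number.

Map distances give recombination frequencies of 0.260 and 0.110 for the two intervals.
With no interference, expected double-crossover frequency = 0.260 × 0.110 = 0.02860.
Expected number = 0.02860 × 788 = 22.54 ≈ 23.

23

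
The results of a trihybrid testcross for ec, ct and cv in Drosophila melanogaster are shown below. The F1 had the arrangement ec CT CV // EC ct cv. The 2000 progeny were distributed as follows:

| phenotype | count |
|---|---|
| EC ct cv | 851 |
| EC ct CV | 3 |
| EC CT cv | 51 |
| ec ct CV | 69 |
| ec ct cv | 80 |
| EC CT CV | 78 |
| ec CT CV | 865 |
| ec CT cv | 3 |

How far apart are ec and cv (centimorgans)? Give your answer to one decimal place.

8.2 centimorgans

The two rarest classes, ec CT cv and EC ct CV, are the double crossovers. Comparing them with the parentals, only the cv allele has switched, so cv is the middle locus and the order is ct – cv – ec.
Crossovers in the cv–ec interval produce the single-crossover classes EC CT CV and ec ct cv (78 + 80 = 158) plus the double crossovers (6).
RF(cv–ec) = (158 + 6) / 2000 = 164/2000 = 0.0820 → 8.2 centimorgans.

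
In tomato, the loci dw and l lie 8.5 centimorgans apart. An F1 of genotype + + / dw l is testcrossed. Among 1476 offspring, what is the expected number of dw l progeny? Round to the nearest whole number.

A map distance of 8.5 centimorgans corresponds to a recombination frequency of 0.085.
The F1 is + + / dw l, so dw l is a parental gamete class with expected frequency (1 − r)/2 = 0.915/2 = 0.4575.
Expected number = 0.4575 × 1476 = 675.27 ≈ 675.

675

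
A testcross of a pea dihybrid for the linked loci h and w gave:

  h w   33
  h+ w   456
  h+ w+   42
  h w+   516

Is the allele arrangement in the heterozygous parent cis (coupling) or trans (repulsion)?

The two most frequent classes are h+ w (456) and h w+ (516); these are the parental (non-recombinant) types.
So the F1 carried h+ w on one chromosome and h w+ on the other — the recessive alleles are on opposite chromosomes (trans / repulsion).

trans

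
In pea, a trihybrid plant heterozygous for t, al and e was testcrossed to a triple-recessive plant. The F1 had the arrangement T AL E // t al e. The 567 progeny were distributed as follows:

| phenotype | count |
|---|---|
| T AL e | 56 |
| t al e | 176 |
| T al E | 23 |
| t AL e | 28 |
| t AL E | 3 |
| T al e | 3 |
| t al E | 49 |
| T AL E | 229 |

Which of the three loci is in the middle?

The two rarest classes, t AL E and T al e, are the double crossovers. Comparing them with the parentals, only the t allele has switched, so t is the middle locus and the order is e – t – al.

t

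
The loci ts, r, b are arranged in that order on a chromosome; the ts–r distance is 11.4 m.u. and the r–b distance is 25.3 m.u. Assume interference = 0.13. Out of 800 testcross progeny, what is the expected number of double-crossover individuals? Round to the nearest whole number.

Map distances give recombination frequencies of 0.114 and 0.253 for the two intervals.
With interference 0.13 (so coincidence = 0.87), expected double-crossover frequency = 0.114 × 0.253 × 0.87 = 0.02509.
Expected number = 0.02509 × 800 = 20.07 ≈ 20.

20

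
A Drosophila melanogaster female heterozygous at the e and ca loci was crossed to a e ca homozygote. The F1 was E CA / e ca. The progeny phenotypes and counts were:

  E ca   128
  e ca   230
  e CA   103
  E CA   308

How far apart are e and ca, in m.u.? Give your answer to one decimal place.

30.0 m.u.

The recombinant classes are E ca and e CA: 128 + 103 = 231.
Recombination frequency = 231/769 = 0.3004 ≈ 30.0%, i.e. 30.0 m.u.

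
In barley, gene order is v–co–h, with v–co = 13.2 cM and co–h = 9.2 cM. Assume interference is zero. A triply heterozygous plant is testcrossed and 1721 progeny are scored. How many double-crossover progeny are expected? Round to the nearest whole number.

21

Map distances give recombination frequencies of 0.132 and 0.092 for the two intervals.
With no interference, expected double-crossover frequency = 0.132 × 0.092 = 0.01214.
Expected number = 0.01214 × 1721 = 20.90 ≈ 21.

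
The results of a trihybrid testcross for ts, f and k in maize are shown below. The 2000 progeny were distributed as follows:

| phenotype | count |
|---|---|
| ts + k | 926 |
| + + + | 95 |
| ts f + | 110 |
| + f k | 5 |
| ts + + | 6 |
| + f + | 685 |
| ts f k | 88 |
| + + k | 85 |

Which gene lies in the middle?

The two most frequent reciprocal classes, + f + and ts + k, are the parental types, so the F1 was + f + / ts + k.
The two rarest classes, + f k and ts + +, are the double crossovers. Comparing them with the parentals, only the k allele has switched, so k is the middle locus and the order is f – k – ts.

k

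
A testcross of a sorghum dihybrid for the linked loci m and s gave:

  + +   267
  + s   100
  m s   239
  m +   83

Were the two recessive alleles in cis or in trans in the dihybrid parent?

cis

The two most frequent classes are + + (267) and m s (239); these are the parental (non-recombinant) types.
So the F1 carried + + on one chromosome and m s on the other — the recessive alleles are on the same chromosome (cis / coupling).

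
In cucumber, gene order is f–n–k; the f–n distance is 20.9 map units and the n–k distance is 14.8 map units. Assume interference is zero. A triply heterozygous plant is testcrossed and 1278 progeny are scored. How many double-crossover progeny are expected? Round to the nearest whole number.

40

Map distances give recombination frequencies of 0.209 and 0.148 for the two intervals.
With no interference, expected double-crossover frequency = 0.209 × 0.148 = 0.03093.
Expected number = 0.03093 × 1278 = 39.53 ≈ 40.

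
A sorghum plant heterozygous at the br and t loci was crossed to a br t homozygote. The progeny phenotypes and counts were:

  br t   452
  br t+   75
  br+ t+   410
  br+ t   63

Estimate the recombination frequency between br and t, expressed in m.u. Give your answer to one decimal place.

The two most frequent classes, br+ t+ (410) and br t (452), are the parental types, so the F1 was br+ t+ / br t.
The recombinant classes are br+ t and br t+: 63 + 75 = 138.
Recombination frequency = 138/1000 = 0.1380 ≈ 13.8%, i.e. 13.8 m.u.

13.8 m.u.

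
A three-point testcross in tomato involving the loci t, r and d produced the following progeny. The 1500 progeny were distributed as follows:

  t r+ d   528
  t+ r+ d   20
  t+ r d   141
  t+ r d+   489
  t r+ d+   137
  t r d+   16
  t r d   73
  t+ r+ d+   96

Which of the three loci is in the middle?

The two most frequent reciprocal classes, t r+ d and t+ r d+, are the parental types, so the F1 was t r+ d / t+ r d+.
The two rarest classes, t+ r+ d and t r d+, are the double crossovers. Comparing them with the parentals, only the t allele has switched, so t is the middle locus and the order is r – t – d.

t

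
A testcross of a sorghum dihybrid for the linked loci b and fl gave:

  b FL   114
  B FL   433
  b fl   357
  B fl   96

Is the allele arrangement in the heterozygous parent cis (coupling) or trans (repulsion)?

cis

The two most frequent classes are B FL (433) and b fl (357); these are the parental (non-recombinant) types.
So the F1 carried B FL on one chromosome and b fl on the other — the recessive alleles are on the same chromosome (cis / coupling).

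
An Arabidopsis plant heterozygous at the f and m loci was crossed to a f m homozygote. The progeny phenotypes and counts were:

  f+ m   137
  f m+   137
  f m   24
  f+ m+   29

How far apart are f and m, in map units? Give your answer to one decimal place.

The two most frequent classes, f+ m (137) and f m+ (137), are the parental types, so the F1 was f+ m / f m+.
The recombinant classes are f+ m+ and f m: 29 + 24 = 53.
Recombination frequency = 53/327 = 0.1621 ≈ 16.2%, i.e. 16.2 map units.

16.2 map units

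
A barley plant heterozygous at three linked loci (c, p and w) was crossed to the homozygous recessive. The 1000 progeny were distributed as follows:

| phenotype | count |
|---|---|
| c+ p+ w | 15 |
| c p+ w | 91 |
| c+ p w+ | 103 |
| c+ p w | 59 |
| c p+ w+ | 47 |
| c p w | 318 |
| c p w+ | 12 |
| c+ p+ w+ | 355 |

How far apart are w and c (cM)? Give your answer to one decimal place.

The two most frequent reciprocal classes, c+ p+ w+ and c p w, are the parental types, so the F1 was c+ p+ w+ / c p w.
The two rarest classes, c+ p+ w and c p w+, are the double crossovers. Comparing them with the parentals, only the w allele has switched, so w is the middle locus and the order is c – w – p.
Crossovers in the c–w interval produce the single-crossover classes c p+ w+ and c+ p w (47 + 59 = 106) plus the double crossovers (27).
RF(c–w) = (106 + 27) / 1000 = 133/1000 = 0.1330 → 13.3 cM.

13.3 cM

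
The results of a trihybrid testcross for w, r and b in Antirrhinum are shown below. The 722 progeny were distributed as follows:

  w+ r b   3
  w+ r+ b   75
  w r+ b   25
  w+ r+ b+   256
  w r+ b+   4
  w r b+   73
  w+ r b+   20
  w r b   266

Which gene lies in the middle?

w

The two most frequent reciprocal classes, w+ r+ b+ and w r b, are the parental types, so the F1 was w+ r+ b+ / w r b.
The two rarest classes, w r+ b+ and w+ r b, are the double crossovers. Comparing them with the parentals, only the w allele has switched, so w is the middle locus and the order is r – w – b.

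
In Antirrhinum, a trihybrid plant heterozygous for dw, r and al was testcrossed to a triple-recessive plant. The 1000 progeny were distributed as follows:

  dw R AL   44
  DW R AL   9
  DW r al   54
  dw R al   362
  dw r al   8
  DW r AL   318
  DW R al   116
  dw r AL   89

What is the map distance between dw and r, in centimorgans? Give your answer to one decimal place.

22.2 centimorgans

The two most frequent reciprocal classes, DW r AL and dw R al, are the parental types, so the F1 was DW r AL / dw R al.
The two rarest classes, DW R AL and dw r al, are the double crossovers. Comparing them with the parentals, only the r allele has switched, so r is the middle locus and the order is dw – r – al.
Crossovers in the dw–r interval produce the single-crossover classes dw r AL and DW R al (89 + 116 = 205) plus the double crossovers (17).
RF(dw–r) = (205 + 17) / 1000 = 222/1000 = 0.2220 → 22.2 centimorgans.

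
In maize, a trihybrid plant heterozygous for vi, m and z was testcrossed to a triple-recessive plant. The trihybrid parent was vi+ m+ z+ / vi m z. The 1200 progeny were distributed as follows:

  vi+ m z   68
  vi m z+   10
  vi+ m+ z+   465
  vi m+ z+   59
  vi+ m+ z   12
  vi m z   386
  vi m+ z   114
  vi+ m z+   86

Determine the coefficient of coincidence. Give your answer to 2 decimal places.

The two rarest classes, vi+ m+ z and vi m z+, are the double crossovers. Comparing them with the parentals, only the z allele has switched, so z is the middle locus and the order is vi – z – m.
vi–z: (127 + 22)/1200 = 0.1242; z–m: (200 + 22)/1200 = 0.1850.
Expected DCO frequency = 0.1242 × 0.1850 ≈ 0.02298; observed = 22/1200 ≈ 0.01833.
Coefficient of coincidence = 0.01833/0.02298 ≈ 0.80.

0.80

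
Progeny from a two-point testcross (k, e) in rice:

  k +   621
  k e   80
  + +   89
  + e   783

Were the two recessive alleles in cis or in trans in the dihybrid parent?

trans

The two most frequent classes are + e (783) and k + (621); these are the parental (non-recombinant) types.
So the F1 carried + e on one chromosome and k + on the other — the recessive alleles are on opposite chromosomes (trans / repulsion).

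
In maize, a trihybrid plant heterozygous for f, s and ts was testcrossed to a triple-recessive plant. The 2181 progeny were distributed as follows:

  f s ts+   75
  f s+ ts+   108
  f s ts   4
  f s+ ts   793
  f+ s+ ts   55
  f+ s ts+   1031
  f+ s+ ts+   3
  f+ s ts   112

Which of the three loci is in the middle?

The two most frequent reciprocal classes, f+ s ts+ and f s+ ts, are the parental types, so the F1 was f+ s ts+ / f s+ ts.
The two rarest classes, f+ s+ ts+ and f s ts, are the double crossovers. Comparing them with the parentals, only the s allele has switched, so s is the middle locus and the order is ts – s – f.

s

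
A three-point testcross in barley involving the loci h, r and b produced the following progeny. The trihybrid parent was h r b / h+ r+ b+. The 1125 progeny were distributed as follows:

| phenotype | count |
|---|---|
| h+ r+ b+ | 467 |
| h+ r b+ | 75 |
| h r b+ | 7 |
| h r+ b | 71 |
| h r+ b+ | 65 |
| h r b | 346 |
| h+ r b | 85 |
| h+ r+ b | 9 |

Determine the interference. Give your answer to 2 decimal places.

0.33

The two rarest classes, h r b+ and h+ r+ b, are the double crossovers. Comparing them with the parentals, only the b allele has switched, so b is the middle locus and the order is h – b – r.
h–b: (150 + 16)/1125 = 0.1476; b–r: (146 + 16)/1125 = 0.1440.
Expected DCO frequency = 0.1476 × 0.1440 ≈ 0.02125; observed = 16/1125 ≈ 0.01422.
Coefficient of coincidence = 0.01422/0.02125 ≈ 0.67; interference = 1 − 0.67 = 0.33.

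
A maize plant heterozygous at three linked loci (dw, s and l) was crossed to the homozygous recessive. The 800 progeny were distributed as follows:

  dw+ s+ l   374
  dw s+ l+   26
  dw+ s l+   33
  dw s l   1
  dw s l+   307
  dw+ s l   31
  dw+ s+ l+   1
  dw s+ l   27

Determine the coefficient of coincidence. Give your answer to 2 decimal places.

The two most frequent reciprocal classes, dw+ s+ l and dw s l+, are the parental types, so the F1 was dw+ s+ l / dw s l+.
The two rarest classes, dw+ s+ l+ and dw s l, are the double crossovers. Comparing them with the parentals, only the l allele has switched, so l is the middle locus and the order is dw – l – s.
dw–l: (60 + 2)/800 = 0.0775; l–s: (57 + 2)/800 = 0.0737.
Expected DCO frequency = 0.0775 × 0.0737 ≈ 0.00571; observed = 2/800 ≈ 0.00250.
Coefficient of coincidence = 0.00250/0.00571 ≈ 0.44.

0.44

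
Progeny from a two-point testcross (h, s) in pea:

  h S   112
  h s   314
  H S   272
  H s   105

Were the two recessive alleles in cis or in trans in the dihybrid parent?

The two most frequent classes are H S (272) and h s (314); these are the parental (non-recombinant) types.
So the F1 carried H S on one chromosome and h s on the other — the recessive alleles are on the same chromosome (cis / coupling).

cis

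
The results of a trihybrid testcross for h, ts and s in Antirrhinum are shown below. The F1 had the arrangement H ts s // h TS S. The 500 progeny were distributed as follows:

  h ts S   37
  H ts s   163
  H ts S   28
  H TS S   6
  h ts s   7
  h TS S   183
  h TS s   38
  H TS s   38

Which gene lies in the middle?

The two rarest classes, h ts s and H TS S, are the double crossovers. Comparing them with the parentals, only the h allele has switched, so h is the middle locus and the order is s – h – ts.

h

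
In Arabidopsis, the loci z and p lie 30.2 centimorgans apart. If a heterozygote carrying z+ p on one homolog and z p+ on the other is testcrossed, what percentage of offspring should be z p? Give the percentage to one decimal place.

A map distance of 30.2 centimorgans corresponds to a recombination frequency of 0.302.
The F1 is z+ p / z p+, so z p is a recombinant gamete class with expected frequency r/2 = 0.302/2 = 0.1510.
That is 0.1510 = 15.1% of the progeny.

15.1%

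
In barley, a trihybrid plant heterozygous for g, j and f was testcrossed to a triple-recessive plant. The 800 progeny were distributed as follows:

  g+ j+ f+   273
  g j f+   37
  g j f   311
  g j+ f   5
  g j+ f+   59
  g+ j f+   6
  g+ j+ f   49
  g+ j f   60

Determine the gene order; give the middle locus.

The two most frequent reciprocal classes, g+ j+ f+ and g j f, are the parental types, so the F1 was g+ j+ f+ / g j f.
The two rarest classes, g+ j f+ and g j+ f, are the double crossovers. Comparing them with the parentals, only the j allele has switched, so j is the middle locus and the order is f – j – g.

j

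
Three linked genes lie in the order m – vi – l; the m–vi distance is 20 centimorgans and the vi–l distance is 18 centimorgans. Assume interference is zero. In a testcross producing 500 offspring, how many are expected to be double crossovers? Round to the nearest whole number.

Map distances give recombination frequencies of 0.200 and 0.180 for the two intervals.
With no interference, expected double-crossover frequency = 0.200 × 0.180 = 0.03600.
Expected number = 0.03600 × 500 = 18.00 ≈ 18.

18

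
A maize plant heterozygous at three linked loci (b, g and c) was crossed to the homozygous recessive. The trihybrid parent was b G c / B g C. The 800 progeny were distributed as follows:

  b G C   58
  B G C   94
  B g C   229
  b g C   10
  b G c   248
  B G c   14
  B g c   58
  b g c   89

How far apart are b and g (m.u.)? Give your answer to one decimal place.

The two rarest classes, B G c and b g C, are the double crossovers. Comparing them with the parentals, only the b allele has switched, so b is the middle locus and the order is g – b – c.
Crossovers in the g–b interval produce the single-crossover classes b g c and B G C (89 + 94 = 183) plus the double crossovers (24).
RF(g–b) = (183 + 24) / 800 = 207/800 = 0.2587 → 25.9 m.u.

25.9 m.u.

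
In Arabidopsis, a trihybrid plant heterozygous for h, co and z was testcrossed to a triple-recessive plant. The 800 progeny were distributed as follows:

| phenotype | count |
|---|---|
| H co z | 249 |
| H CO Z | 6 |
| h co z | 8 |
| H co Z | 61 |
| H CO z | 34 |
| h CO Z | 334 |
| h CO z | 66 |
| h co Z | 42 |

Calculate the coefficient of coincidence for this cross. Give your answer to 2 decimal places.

The two most frequent reciprocal classes, h CO Z and H co z, are the parental types, so the F1 was h CO Z / H co z.
The two rarest classes, H CO Z and h co z, are the double crossovers. Comparing them with the parentals, only the h allele has switched, so h is the middle locus and the order is co – h – z.
co–h: (76 + 14)/800 = 0.1125; h–z: (127 + 14)/800 = 0.1762.
Expected DCO frequency = 0.1125 × 0.1762 ≈ 0.01982; observed = 14/800 ≈ 0.01750.
Coefficient of coincidence = 0.01750/0.01982 ≈ 0.88.

0.88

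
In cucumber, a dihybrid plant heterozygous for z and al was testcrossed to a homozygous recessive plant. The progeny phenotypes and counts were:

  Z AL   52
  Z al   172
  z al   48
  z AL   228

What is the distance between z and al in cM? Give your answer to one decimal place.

The two most frequent classes, Z al (172) and z AL (228), are the parental types, so the F1 was Z al / z AL.
The recombinant classes are Z AL and z al: 52 + 48 = 100.
Recombination frequency = 100/500 = 0.2000 ≈ 20.0%, i.e. 20.0 cM.

20.0 cM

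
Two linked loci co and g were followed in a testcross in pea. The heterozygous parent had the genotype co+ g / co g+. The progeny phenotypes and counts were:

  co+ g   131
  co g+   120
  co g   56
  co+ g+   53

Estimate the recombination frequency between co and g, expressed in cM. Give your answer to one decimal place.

30.3 cM

The recombinant classes are co+ g+ and co g: 53 + 56 = 109.
Recombination frequency = 109/360 = 0.3028 ≈ 30.3%, i.e. 30.3 cM.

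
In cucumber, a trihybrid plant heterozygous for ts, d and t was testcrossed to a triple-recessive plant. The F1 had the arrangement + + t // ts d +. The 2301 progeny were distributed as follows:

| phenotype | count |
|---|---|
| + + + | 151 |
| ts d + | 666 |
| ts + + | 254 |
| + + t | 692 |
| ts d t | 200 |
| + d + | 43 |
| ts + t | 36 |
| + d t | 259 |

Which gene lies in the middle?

ts

The two rarest classes, ts + t and + d +, are the double crossovers. Comparing them with the parentals, only the ts allele has switched, so ts is the middle locus and the order is t – ts – d.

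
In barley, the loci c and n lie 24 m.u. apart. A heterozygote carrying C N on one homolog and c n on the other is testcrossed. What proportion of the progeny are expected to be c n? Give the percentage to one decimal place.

A map distance of 24 m.u. corresponds to a recombination frequency of 0.240.
The F1 is C N / c n, so c n is a parental gamete class with expected frequency (1 − r)/2 = 0.760/2 = 0.3800.
That is 0.3800 = 38.0% of the progeny.

38.0%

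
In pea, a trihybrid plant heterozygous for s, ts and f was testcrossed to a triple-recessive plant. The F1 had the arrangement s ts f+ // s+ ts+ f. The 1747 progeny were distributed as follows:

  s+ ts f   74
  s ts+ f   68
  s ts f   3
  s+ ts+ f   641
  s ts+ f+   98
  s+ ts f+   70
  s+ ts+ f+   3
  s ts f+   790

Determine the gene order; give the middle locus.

The two rarest classes, s ts f and s+ ts+ f+, are the double crossovers. Comparing them with the parentals, only the f allele has switched, so f is the middle locus and the order is s – f – ts.

f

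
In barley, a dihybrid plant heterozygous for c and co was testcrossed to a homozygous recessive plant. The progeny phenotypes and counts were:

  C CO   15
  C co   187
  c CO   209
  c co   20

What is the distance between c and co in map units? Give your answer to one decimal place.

The two most frequent classes, C co (187) and c CO (209), are the parental types, so the F1 was C co / c CO.
The recombinant classes are C CO and c co: 15 + 20 = 35.
Recombination frequency = 35/431 = 0.0812 ≈ 8.1%, i.e. 8.1 map units.

8.1 map units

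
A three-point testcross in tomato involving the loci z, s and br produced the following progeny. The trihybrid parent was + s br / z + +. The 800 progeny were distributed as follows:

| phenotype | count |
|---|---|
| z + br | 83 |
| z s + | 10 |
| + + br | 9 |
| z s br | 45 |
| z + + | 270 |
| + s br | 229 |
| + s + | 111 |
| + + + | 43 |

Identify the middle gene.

s

The two rarest classes, + + br and z s +, are the double crossovers. Comparing them with the parentals, only the s allele has switched, so s is the middle locus and the order is z – s – br.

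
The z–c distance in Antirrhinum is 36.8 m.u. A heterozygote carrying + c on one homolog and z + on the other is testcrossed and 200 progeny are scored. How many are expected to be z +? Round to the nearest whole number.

A map distance of 36.8 m.u. corresponds to a recombination frequency of 0.368.
The F1 is + c / z +, so z + is a parental gamete class with expected frequency (1 − r)/2 = 0.632/2 = 0.3160.
Expected number = 0.3160 × 200 = 63.20 ≈ 63.

63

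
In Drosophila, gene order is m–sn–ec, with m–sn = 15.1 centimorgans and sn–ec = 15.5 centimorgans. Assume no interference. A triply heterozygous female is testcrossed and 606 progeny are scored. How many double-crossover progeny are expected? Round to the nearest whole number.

Map distances give recombination frequencies of 0.151 and 0.155 for the two intervals.
With no interference, expected double-crossover frequency = 0.151 × 0.155 = 0.02340.
Expected number = 0.02340 × 606 = 14.18 ≈ 14.

14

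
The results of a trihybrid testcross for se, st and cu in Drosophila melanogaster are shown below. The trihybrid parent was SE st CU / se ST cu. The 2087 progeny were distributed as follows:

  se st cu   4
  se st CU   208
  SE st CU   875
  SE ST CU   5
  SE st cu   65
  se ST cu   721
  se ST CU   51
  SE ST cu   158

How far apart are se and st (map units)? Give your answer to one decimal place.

The two rarest classes, SE ST CU and se st cu, are the double crossovers. Comparing them with the parentals, only the st allele has switched, so st is the middle locus and the order is se – st – cu.
Crossovers in the se–st interval produce the single-crossover classes se st CU and SE ST cu (208 + 158 = 366) plus the double crossovers (9).
RF(se–st) = (366 + 9) / 2087 = 375/2087 = 0.1797 → 18.0 map units.

18.0 map units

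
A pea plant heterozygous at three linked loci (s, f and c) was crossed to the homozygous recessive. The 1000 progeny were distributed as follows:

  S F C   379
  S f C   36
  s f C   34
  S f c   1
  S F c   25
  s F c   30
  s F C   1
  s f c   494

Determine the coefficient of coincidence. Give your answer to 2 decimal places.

The two most frequent reciprocal classes, S F C and s f c, are the parental types, so the F1 was S F C / s f c.
The two rarest classes, s F C and S f c, are the double crossovers. Comparing them with the parentals, only the s allele has switched, so s is the middle locus and the order is f – s – c.
f–s: (66 + 2)/1000 = 0.0680; s–c: (59 + 2)/1000 = 0.0610.
Expected DCO frequency = 0.0680 × 0.0610 ≈ 0.00415; observed = 2/1000 ≈ 0.00200.
Coefficient of coincidence = 0.00200/0.00415 ≈ 0.48.

0.48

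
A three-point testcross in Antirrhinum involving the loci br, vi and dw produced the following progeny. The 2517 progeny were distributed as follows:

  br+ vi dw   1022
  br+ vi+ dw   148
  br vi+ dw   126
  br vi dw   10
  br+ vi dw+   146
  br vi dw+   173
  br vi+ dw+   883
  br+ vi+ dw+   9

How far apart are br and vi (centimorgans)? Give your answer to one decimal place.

The two most frequent reciprocal classes, br vi+ dw+ and br+ vi dw, are the parental types, so the F1 was br vi+ dw+ / br+ vi dw.
The two rarest classes, br+ vi+ dw+ and br vi dw, are the double crossovers. Comparing them with the parentals, only the br allele has switched, so br is the middle locus and the order is dw – br – vi.
Crossovers in the br–vi interval produce the single-crossover classes br vi dw+ and br+ vi+ dw (173 + 148 = 321) plus the double crossovers (19).
RF(br–vi) = (321 + 19) / 2517 = 340/2517 = 0.1351 → 13.5 centimorgans.

13.5 centimorgans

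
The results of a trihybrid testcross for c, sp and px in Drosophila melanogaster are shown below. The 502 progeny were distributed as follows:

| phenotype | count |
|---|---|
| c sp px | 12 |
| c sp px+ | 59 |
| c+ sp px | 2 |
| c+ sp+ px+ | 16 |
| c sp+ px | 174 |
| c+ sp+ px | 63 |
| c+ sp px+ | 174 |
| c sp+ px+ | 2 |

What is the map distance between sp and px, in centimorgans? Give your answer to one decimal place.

The two most frequent reciprocal classes, c+ sp px+ and c sp+ px, are the parental types, so the F1 was c+ sp px+ / c sp+ px.
The two rarest classes, c+ sp px and c sp+ px+, are the double crossovers. Comparing them with the parentals, only the px allele has switched, so px is the middle locus and the order is sp – px – c.
Crossovers in the sp–px interval produce the single-crossover classes c+ sp+ px+ and c sp px (16 + 12 = 28) plus the double crossovers (4).
RF(sp–px) = (28 + 4) / 502 = 32/502 = 0.0637 → 6.4 centimorgans.

6.4 centimorgans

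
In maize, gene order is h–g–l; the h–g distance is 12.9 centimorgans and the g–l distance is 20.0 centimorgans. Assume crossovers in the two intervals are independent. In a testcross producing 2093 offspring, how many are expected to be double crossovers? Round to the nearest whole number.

Map distances give recombination frequencies of 0.129 and 0.200 for the two intervals.
With no interference, expected double-crossover frequency = 0.129 × 0.200 = 0.02580.
Expected number = 0.02580 × 2093 = 54.00 ≈ 54.

54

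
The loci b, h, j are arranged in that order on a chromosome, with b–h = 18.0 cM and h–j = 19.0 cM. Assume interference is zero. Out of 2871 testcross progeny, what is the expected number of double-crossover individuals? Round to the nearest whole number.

98

Map distances give recombination frequencies of 0.180 and 0.190 for the two intervals.
With no interference, expected double-crossover frequency = 0.180 × 0.190 = 0.03420.
Expected number = 0.03420 × 2871 = 98.19 ≈ 98.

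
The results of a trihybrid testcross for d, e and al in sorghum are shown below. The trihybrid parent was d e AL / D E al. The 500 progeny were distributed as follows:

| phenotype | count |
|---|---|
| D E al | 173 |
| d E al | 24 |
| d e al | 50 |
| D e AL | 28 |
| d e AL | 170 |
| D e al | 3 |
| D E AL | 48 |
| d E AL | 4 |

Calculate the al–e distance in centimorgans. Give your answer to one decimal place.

21.0 centimorgans

The two rarest classes, d E AL and D e al, are the double crossovers. Comparing them with the parentals, only the e allele has switched, so e is the middle locus and the order is al – e – d.
Crossovers in the al–e interval produce the single-crossover classes d e al and D E AL (50 + 48 = 98) plus the double crossovers (7).
RF(al–e) = (98 + 7) / 500 = 105/500 = 0.2100 → 21.0 centimorgans.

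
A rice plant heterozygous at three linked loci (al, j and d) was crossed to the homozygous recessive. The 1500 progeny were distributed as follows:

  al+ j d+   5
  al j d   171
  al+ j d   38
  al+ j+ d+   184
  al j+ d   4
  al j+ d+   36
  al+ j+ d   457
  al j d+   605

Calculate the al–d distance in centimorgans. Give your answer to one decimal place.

24.3 centimorgans

The two most frequent reciprocal classes, al j d+ and al+ j+ d, are the parental types, so the F1 was al j d+ / al+ j+ d.
The two rarest classes, al+ j d+ and al j+ d, are the double crossovers. Comparing them with the parentals, only the al allele has switched, so al is the middle locus and the order is d – al – j.
Crossovers in the d–al interval produce the single-crossover classes al j d and al+ j+ d+ (171 + 184 = 355) plus the double crossovers (9).
RF(d–al) = (355 + 9) / 1500 = 364/1500 = 0.2427 → 24.3 centimorgans.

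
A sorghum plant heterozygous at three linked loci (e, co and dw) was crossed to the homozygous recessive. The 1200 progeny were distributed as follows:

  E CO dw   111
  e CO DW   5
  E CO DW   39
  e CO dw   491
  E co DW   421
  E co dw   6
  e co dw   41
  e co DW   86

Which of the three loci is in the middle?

dw

The two most frequent reciprocal classes, e CO dw and E co DW, are the parental types, so the F1 was e CO dw / E co DW.
The two rarest classes, e CO DW and E co dw, are the double crossovers. Comparing them with the parentals, only the dw allele has switched, so dw is the middle locus and the order is e – dw – co.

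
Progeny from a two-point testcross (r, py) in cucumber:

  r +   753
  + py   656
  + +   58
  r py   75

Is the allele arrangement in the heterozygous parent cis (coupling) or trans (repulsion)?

The two most frequent classes are + py (656) and r + (753); these are the parental (non-recombinant) types.
So the F1 carried + py on one chromosome and r + on the other — the recessive alleles are on opposite chromosomes (trans / repulsion).

trans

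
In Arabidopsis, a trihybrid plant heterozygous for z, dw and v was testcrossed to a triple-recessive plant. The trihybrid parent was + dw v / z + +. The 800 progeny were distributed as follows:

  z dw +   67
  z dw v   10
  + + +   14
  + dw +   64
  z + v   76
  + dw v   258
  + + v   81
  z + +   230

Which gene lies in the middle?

The two rarest classes, z dw v and + + +, are the double crossovers. Comparing them with the parentals, only the z allele has switched, so z is the middle locus and the order is dw – z – v.

z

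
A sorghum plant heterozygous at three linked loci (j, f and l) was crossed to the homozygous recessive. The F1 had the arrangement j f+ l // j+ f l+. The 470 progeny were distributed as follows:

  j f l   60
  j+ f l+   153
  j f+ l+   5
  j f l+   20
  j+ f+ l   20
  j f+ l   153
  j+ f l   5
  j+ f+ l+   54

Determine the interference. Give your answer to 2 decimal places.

The two rarest classes, j f+ l+ and j+ f l, are the double crossovers. Comparing them with the parentals, only the l allele has switched, so l is the middle locus and the order is f – l – j.
f–l: (114 + 10)/470 = 0.2638; l–j: (40 + 10)/470 = 0.1064.
Expected DCO frequency = 0.2638 × 0.1064 ≈ 0.02807; observed = 10/470 ≈ 0.02128.
Coefficient of coincidence = 0.02128/0.02807 ≈ 0.76; interference = 1 − 0.76 = 0.24.

0.24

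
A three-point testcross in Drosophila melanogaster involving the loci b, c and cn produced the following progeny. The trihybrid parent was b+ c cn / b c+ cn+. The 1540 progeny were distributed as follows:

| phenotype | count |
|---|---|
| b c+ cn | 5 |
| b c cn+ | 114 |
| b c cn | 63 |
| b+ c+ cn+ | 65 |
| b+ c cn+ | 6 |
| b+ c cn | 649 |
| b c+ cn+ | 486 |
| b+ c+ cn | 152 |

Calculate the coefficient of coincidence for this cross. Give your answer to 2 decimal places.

0.44

The two rarest classes, b+ c cn+ and b c+ cn, are the double crossovers. Comparing them with the parentals, only the cn allele has switched, so cn is the middle locus and the order is b – cn – c.
b–cn: (128 + 11)/1540 = 0.0903; cn–c: (266 + 11)/1540 = 0.1799.
Expected DCO frequency = 0.0903 × 0.1799 ≈ 0.01624; observed = 11/1540 ≈ 0.00714.
Coefficient of coincidence = 0.00714/0.01624 ≈ 0.44.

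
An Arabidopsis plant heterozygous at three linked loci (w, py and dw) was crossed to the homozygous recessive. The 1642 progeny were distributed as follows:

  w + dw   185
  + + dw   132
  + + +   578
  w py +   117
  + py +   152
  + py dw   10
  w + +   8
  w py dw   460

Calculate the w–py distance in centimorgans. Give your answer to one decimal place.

21.6 centimorgans

The two most frequent reciprocal classes, w py dw and + + +, are the parental types, so the F1 was w py dw / + + +.
The two rarest classes, + py dw and w + +, are the double crossovers. Comparing them with the parentals, only the w allele has switched, so w is the middle locus and the order is dw – w – py.
Crossovers in the w–py interval produce the single-crossover classes w + dw and + py + (185 + 152 = 337) plus the double crossovers (18).
RF(w–py) = (337 + 18) / 1642 = 355/1642 = 0.2162 → 21.6 centimorgans.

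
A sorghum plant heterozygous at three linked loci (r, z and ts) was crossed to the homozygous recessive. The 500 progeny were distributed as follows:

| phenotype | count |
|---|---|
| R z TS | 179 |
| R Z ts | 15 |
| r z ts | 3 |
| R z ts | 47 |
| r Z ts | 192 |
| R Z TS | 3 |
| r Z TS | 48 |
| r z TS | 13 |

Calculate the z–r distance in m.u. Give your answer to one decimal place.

The two most frequent reciprocal classes, R z TS and r Z ts, are the parental types, so the F1 was R z TS / r Z ts.
The two rarest classes, R Z TS and r z ts, are the double crossovers. Comparing them with the parentals, only the z allele has switched, so z is the middle locus and the order is r – z – ts.
Crossovers in the r–z interval produce the single-crossover classes r z TS and R Z ts (13 + 15 = 28) plus the double crossovers (6).
RF(r–z) = (28 + 6) / 500 = 34/500 = 0.0680 → 6.8 m.u.

6.8 m.u.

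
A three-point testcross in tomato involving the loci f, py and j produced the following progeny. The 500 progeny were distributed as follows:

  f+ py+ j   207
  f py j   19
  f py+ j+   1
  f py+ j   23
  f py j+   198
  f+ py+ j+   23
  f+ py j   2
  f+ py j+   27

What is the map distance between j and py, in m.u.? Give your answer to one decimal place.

9.0 m.u.

The two most frequent reciprocal classes, f py j+ and f+ py+ j, are the parental types, so the F1 was f py j+ / f+ py+ j.
The two rarest classes, f py+ j+ and f+ py j, are the double crossovers. Comparing them with the parentals, only the py allele has switched, so py is the middle locus and the order is j – py – f.
Crossovers in the j–py interval produce the single-crossover classes f py j and f+ py+ j+ (19 + 23 = 42) plus the double crossovers (3).
RF(j–py) = (42 + 3) / 500 = 45/500 = 0.0900 → 9.0 m.u.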